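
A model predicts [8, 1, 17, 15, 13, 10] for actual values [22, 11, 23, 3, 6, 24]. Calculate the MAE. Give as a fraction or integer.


MAE = (1/6) * (|22-8|=14 + |11-1|=10 + |23-17|=6 + |3-15|=12 + |6-13|=7 + |24-10|=14). Sum = 63. MAE = 21/2.

21/2


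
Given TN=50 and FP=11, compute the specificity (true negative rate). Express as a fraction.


Specificity = TN / (TN + FP) = 50 / 61 = 50/61.

50/61


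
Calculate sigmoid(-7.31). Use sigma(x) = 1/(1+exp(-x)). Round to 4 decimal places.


sigma(-7.31) = 1/(1+e^(7.31)) = 1/(1+1495.177189) = 1/1496.177189 = 0.0007.

0.0007


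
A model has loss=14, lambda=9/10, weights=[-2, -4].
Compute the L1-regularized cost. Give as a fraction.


L1 norm = sum(|w|) = 6. J = 14 + 9/10 * 6 = 97/5.

97/5


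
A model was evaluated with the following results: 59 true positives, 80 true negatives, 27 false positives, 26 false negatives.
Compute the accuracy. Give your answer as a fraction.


Accuracy = (TP + TN) / (TP + TN + FP + FN) = (59 + 80) / 192 = 139/192.

139/192


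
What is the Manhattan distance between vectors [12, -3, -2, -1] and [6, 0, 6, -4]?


d = sum of absolute differences: |12-6|=6 + |-3-0|=3 + |-2-6|=8 + |-1--4|=3 = 20.

20


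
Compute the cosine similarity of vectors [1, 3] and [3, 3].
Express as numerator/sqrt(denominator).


dot = 12. |a|^2 = 10, |b|^2 = 18. cos = 12/sqrt(180).

12/sqrt(180)


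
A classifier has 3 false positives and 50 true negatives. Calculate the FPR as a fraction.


FPR = FP / (FP + TN) = 3 / 53 = 3/53.

3/53


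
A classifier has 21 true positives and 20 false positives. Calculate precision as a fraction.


Precision = TP / (TP + FP) = 21 / 41 = 21/41.

21/41


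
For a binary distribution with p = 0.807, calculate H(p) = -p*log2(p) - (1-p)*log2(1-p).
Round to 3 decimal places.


H = -0.807*log2(0.807) - 0.193*log2(0.193) = 0.708.

0.708


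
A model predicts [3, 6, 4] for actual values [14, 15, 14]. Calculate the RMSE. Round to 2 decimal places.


MSE = 100.6667. RMSE = sqrt(100.6667) = 10.03.

10.03


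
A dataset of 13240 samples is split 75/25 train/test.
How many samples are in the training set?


Test set = 13240 * 25% = 3310. Training set = 13240 - 3310 = 9930.

9930


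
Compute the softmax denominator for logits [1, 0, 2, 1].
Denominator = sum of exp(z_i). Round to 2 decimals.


Denom = e^1=2.7183 + e^0=1.0000 + e^2=7.3891 + e^1=2.7183. Sum = 13.8257, which rounds to 13.83.

13.83


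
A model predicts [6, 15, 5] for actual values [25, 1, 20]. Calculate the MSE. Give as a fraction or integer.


MSE = (1/3) * ((25-6)^2=361 + (1-15)^2=196 + (20-5)^2=225). Sum = 782. MSE = 782/3.

782/3


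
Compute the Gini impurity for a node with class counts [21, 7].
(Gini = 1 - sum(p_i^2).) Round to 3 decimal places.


Total = 28. Proportions: 21/28, 7/28. sum(p_i^2) = 0.6250. Gini = 1 - 0.6250 = 0.3750, which rounds to 0.375.

0.375


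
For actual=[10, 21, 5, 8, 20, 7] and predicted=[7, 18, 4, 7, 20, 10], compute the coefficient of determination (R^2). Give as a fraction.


Mean(y) = 71/6. SS_res = 29. SS_tot = 1433/6. R^2 = 1 - 29/(1433/6) = 1259/1433.

1259/1433


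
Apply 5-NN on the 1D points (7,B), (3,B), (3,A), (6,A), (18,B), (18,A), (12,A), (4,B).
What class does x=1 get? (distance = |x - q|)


Distances: |7-1|=6, |3-1|=2, |3-1|=2, |6-1|=5, |18-1|=17, |18-1|=17, |12-1|=11, |4-1|=3. 5 nearest: (3,A), (3,B), (4,B), (6,A), (7,B). Counts: {'A': 2, 'B': 3}. Majority class: B.

B


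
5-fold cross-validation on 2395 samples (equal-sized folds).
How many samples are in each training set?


Each validation fold has 2395/5 = 479 samples. Training set = 2395 - 479 = 1916.

1916


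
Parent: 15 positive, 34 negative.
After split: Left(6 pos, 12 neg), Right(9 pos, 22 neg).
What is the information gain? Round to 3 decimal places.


H(parent) = 0.8886. H(left) = 0.9183, H(right) = 0.8691. Weighted = (18/49)*0.9183 + (31/49)*0.8691 = 0.8872. IG = 0.8886 - 0.8872 = 0.0014, which rounds to 0.001.

0.001


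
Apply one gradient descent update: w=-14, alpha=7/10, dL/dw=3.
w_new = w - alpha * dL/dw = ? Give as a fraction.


w_new = -14 - 7/10 * 3 = -14 - 21/10 = -161/10.

-161/10


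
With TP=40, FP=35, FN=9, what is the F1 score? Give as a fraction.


Precision = 40/75 = 8/15. Recall = 40/49 = 40/49. F1 = 2*P*R/(P+R) = 20/31.

20/31


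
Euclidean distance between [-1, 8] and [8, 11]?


d = sqrt(sum of squared differences). (-1-8)^2=81, (8-11)^2=9. Sum = 90.

sqrt(90)


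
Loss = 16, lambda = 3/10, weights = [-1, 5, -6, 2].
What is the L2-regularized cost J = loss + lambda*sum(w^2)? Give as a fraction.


L2 sq norm = sum(w^2) = 66. J = 16 + 3/10 * 66 = 179/5.

179/5


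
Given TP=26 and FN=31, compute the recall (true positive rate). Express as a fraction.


Recall = TP / (TP + FN) = 26 / 57 = 26/57.

26/57


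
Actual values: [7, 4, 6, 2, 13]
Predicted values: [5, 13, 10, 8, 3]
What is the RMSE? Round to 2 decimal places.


MSE = 47.4000. RMSE = sqrt(47.4000) = 6.88.

6.88


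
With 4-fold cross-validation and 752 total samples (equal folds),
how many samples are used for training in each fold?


Each validation fold has 752/4 = 188 samples. Training set = 752 - 188 = 564.

564


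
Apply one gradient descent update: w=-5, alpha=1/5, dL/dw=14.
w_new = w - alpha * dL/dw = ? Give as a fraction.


w_new = -5 - 1/5 * 14 = -5 - 14/5 = -39/5.

-39/5


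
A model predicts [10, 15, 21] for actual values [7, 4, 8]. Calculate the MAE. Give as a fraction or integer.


MAE = (1/3) * (|7-10|=3 + |4-15|=11 + |8-21|=13). Sum = 27. MAE = 9.

9


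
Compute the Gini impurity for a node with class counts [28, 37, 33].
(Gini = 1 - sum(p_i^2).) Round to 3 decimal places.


Total = 98. Proportions: 28/98, 37/98, 33/98. sum(p_i^2) = 0.3376. Gini = 1 - 0.3376 = 0.6624, which rounds to 0.662.

0.662


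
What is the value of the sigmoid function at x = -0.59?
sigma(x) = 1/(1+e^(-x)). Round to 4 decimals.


sigma(-0.59) = 1/(1+e^(0.59)) = 1/(1+1.803988) = 1/2.803988 = 0.3566.

0.3566


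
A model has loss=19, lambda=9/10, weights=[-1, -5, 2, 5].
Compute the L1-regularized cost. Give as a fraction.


L1 norm = sum(|w|) = 13. J = 19 + 9/10 * 13 = 307/10.

307/10


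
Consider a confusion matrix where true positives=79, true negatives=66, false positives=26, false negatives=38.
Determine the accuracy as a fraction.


Accuracy = (TP + TN) / (TP + TN + FP + FN) = (79 + 66) / 209 = 145/209.

145/209


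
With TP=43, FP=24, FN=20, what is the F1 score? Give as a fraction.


Precision = 43/67 = 43/67. Recall = 43/63 = 43/63. F1 = 2*P*R/(P+R) = 43/65.

43/65


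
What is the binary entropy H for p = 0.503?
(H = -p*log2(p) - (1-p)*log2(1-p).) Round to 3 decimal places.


H = -0.503*log2(0.503) - 0.497*log2(0.497) = 1.000.

1.000


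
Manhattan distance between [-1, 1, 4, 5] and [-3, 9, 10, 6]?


d = sum of absolute differences: |-1--3|=2 + |1-9|=8 + |4-10|=6 + |5-6|=1 = 17.

17


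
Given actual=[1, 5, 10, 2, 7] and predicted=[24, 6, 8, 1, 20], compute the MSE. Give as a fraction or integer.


MSE = (1/5) * ((1-24)^2=529 + (5-6)^2=1 + (10-8)^2=4 + (2-1)^2=1 + (7-20)^2=169). Sum = 704. MSE = 704/5.

704/5


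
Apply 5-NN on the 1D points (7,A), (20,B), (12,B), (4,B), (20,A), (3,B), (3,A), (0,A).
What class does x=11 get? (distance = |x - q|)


Distances: |7-11|=4, |20-11|=9, |12-11|=1, |4-11|=7, |20-11|=9, |3-11|=8, |3-11|=8, |0-11|=11. 5 nearest: (12,B), (7,A), (4,B), (3,A), (3,B). Counts: {'B': 3, 'A': 2}. Majority class: B.

B


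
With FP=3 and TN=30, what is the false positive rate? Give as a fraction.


FPR = FP / (FP + TN) = 3 / 33 = 1/11.

1/11


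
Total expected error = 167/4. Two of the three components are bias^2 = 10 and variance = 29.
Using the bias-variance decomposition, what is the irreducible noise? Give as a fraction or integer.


Total error = bias^2 + variance + irreducible noise. So irreducible noise = 167/4 - 10 - 29 = 11/4.

11/4


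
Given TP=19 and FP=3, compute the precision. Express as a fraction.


Precision = TP / (TP + FP) = 19 / 22 = 19/22.

19/22


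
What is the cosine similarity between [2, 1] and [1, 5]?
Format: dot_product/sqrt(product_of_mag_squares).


dot = 7. |a|^2 = 5, |b|^2 = 26. cos = 7/sqrt(130).

7/sqrt(130)


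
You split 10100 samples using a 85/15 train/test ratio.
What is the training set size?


Test set = 10100 * 15% = 1515. Training set = 10100 - 1515 = 8585.

8585


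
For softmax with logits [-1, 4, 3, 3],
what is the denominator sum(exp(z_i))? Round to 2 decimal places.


Denom = e^-1=0.3679 + e^4=54.5982 + e^3=20.0855 + e^3=20.0855. Sum = 95.1371, which rounds to 95.14.

95.14


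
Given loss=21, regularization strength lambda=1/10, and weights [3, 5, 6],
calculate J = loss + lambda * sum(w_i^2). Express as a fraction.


L2 sq norm = sum(w^2) = 70. J = 21 + 1/10 * 70 = 28.

28


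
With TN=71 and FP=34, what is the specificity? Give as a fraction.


Specificity = TN / (TN + FP) = 71 / 105 = 71/105.

71/105


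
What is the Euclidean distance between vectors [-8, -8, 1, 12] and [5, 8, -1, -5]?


d = sqrt(sum of squared differences). (-8-5)^2=169, (-8-8)^2=256, (1--1)^2=4, (12--5)^2=289. Sum = 718.

sqrt(718)


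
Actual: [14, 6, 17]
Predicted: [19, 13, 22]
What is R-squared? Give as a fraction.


Mean(y) = 37/3. SS_res = 99. SS_tot = 194/3. R^2 = 1 - 99/(194/3) = -103/194.

-103/194


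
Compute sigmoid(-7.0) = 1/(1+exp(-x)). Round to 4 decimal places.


sigma(-7.0) = 1/(1+e^(7.0)) = 1/(1+1096.633158) = 1/1097.633158 = 0.0009.

0.0009


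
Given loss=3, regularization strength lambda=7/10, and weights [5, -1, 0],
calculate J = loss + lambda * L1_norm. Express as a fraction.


L1 norm = sum(|w|) = 6. J = 3 + 7/10 * 6 = 36/5.

36/5


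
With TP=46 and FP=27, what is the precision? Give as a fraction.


Precision = TP / (TP + FP) = 46 / 73 = 46/73.

46/73


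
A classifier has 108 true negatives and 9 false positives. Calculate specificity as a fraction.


Specificity = TN / (TN + FP) = 108 / 117 = 12/13.

12/13


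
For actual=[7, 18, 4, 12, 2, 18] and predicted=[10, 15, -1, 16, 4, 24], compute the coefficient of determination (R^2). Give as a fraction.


Mean(y) = 61/6. SS_res = 99. SS_tot = 1445/6. R^2 = 1 - 99/(1445/6) = 851/1445.

851/1445


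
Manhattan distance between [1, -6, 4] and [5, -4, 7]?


d = sum of absolute differences: |1-5|=4 + |-6--4|=2 + |4-7|=3 = 9.

9


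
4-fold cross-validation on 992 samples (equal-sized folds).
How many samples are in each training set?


Each validation fold has 992/4 = 248 samples. Training set = 992 - 248 = 744.

744


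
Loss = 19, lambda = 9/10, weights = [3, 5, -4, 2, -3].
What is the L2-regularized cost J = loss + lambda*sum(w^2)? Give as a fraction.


L2 sq norm = sum(w^2) = 63. J = 19 + 9/10 * 63 = 757/10.

757/10


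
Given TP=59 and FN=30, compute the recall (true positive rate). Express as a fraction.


Recall = TP / (TP + FN) = 59 / 89 = 59/89.

59/89


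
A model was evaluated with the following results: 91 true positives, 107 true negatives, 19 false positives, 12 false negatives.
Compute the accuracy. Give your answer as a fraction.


Accuracy = (TP + TN) / (TP + TN + FP + FN) = (91 + 107) / 229 = 198/229.

198/229


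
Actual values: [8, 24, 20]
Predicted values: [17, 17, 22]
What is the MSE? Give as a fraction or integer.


MSE = (1/3) * ((8-17)^2=81 + (24-17)^2=49 + (20-22)^2=4). Sum = 134. MSE = 134/3.

134/3


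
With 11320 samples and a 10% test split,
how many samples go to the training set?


Test set = 11320 * 10% = 1132. Training set = 11320 - 1132 = 10188.

10188


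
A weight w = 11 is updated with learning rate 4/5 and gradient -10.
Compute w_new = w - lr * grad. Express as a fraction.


w_new = 11 - 4/5 * -10 = 11 - -8 = 19.

19


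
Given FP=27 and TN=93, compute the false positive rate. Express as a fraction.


FPR = FP / (FP + TN) = 27 / 120 = 9/40.

9/40


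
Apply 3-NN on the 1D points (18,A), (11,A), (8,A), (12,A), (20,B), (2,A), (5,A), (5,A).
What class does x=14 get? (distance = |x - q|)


Distances: |18-14|=4, |11-14|=3, |8-14|=6, |12-14|=2, |20-14|=6, |2-14|=12, |5-14|=9, |5-14|=9. 3 nearest: (12,A), (11,A), (18,A). Counts: {'A': 3}. Majority class: A.

A


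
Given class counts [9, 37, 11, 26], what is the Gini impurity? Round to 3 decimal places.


Total = 83. Proportions: 9/83, 37/83, 11/83, 26/83. sum(p_i^2) = 0.3262. Gini = 1 - 0.3262 = 0.6738, which rounds to 0.674.

0.674


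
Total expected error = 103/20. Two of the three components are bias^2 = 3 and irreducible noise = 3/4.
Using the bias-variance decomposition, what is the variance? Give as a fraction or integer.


Total error = bias^2 + variance + irreducible noise. So variance = 103/20 - 3 - 3/4 = 7/5.

7/5


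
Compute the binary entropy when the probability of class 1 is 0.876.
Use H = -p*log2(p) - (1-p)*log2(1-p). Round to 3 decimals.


H = -0.876*log2(0.876) - 0.124*log2(0.124) = 0.541.

0.541


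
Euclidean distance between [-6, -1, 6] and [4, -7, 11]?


d = sqrt(sum of squared differences). (-6-4)^2=100, (-1--7)^2=36, (6-11)^2=25. Sum = 161.

sqrt(161)


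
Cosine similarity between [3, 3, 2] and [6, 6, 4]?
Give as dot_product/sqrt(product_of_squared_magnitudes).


dot = 44. |a|^2 = 22, |b|^2 = 88. cos = 44/sqrt(1936).

44/sqrt(1936)


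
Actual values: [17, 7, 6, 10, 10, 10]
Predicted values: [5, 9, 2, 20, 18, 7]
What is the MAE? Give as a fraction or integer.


MAE = (1/6) * (|17-5|=12 + |7-9|=2 + |6-2|=4 + |10-20|=10 + |10-18|=8 + |10-7|=3). Sum = 39. MAE = 13/2.

13/2


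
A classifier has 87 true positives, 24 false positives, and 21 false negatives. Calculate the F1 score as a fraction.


Precision = 87/111 = 29/37. Recall = 87/108 = 29/36. F1 = 2*P*R/(P+R) = 58/73.

58/73


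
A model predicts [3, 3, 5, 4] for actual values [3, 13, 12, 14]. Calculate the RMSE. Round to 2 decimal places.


MSE = 62.2500. RMSE = sqrt(62.2500) = 7.89.

7.89


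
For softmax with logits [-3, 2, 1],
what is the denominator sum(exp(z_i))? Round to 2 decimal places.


Denom = e^-3=0.0498 + e^2=7.3891 + e^1=2.7183. Sum = 10.1572, which rounds to 10.16.

10.16


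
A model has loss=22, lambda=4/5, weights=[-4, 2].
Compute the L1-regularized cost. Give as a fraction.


L1 norm = sum(|w|) = 6. J = 22 + 4/5 * 6 = 134/5.

134/5


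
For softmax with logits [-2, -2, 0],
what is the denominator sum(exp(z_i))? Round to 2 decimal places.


Denom = e^-2=0.1353 + e^-2=0.1353 + e^0=1.0000. Sum = 1.2706, which rounds to 1.27.

1.27


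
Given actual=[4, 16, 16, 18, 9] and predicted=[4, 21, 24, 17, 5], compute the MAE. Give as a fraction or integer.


MAE = (1/5) * (|4-4|=0 + |16-21|=5 + |16-24|=8 + |18-17|=1 + |9-5|=4). Sum = 18. MAE = 18/5.

18/5


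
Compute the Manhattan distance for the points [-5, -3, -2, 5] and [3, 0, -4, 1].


d = sum of absolute differences: |-5-3|=8 + |-3-0|=3 + |-2--4|=2 + |5-1|=4 = 17.

17


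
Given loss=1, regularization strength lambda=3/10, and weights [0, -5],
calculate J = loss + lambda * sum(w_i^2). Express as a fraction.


L2 sq norm = sum(w^2) = 25. J = 1 + 3/10 * 25 = 17/2.

17/2


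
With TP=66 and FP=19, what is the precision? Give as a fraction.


Precision = TP / (TP + FP) = 66 / 85 = 66/85.

66/85


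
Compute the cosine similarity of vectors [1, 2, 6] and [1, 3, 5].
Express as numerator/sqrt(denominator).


dot = 37. |a|^2 = 41, |b|^2 = 35. cos = 37/sqrt(1435).

37/sqrt(1435)


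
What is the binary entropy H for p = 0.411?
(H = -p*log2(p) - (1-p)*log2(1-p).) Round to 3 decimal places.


H = -0.411*log2(0.411) - 0.589*log2(0.589) = 0.977.

0.977


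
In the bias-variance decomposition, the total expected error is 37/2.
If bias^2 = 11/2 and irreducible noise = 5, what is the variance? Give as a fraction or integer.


Total error = bias^2 + variance + irreducible noise. So variance = 37/2 - 11/2 - 5 = 8.

8


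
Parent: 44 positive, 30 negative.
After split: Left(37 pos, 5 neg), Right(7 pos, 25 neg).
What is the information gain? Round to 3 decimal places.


H(parent) = 0.9740. H(left) = 0.5266, H(right) = 0.7579. Weighted = (42/74)*0.5266 + (32/74)*0.7579 = 0.6266. IG = 0.9740 - 0.6266 = 0.3474, which rounds to 0.347.

0.347


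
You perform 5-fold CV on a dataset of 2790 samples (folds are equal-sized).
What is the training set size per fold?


Each validation fold has 2790/5 = 558 samples. Training set = 2790 - 558 = 2232.

2232


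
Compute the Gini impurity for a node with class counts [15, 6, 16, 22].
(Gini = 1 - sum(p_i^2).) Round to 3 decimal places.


Total = 59. Proportions: 15/59, 6/59, 16/59, 22/59. sum(p_i^2) = 0.2876. Gini = 1 - 0.2876 = 0.7124, which rounds to 0.712.

0.712


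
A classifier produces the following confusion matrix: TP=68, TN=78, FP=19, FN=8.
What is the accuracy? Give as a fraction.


Accuracy = (TP + TN) / (TP + TN + FP + FN) = (68 + 78) / 173 = 146/173.

146/173


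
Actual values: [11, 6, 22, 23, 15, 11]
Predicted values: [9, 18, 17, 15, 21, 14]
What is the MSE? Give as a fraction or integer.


MSE = (1/6) * ((11-9)^2=4 + (6-18)^2=144 + (22-17)^2=25 + (23-15)^2=64 + (15-21)^2=36 + (11-14)^2=9). Sum = 282. MSE = 47.

47


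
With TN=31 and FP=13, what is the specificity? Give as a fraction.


Specificity = TN / (TN + FP) = 31 / 44 = 31/44.

31/44


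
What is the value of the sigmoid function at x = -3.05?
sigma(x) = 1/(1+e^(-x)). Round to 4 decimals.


sigma(-3.05) = 1/(1+e^(3.05)) = 1/(1+21.115344) = 1/22.115344 = 0.0452.

0.0452


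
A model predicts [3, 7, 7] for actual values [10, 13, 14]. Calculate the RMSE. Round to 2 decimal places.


MSE = 44.6667. RMSE = sqrt(44.6667) = 6.68.

6.68


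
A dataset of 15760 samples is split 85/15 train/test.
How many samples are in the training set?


Test set = 15760 * 15% = 2364. Training set = 15760 - 2364 = 13396.

13396


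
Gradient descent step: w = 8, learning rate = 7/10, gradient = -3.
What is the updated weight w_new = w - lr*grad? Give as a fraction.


w_new = 8 - 7/10 * -3 = 8 - -21/10 = 101/10.

101/10


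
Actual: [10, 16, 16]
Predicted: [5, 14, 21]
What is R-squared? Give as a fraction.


Mean(y) = 14. SS_res = 54. SS_tot = 24. R^2 = 1 - 54/(24) = -5/4.

-5/4


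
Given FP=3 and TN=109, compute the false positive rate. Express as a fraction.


FPR = FP / (FP + TN) = 3 / 112 = 3/112.

3/112


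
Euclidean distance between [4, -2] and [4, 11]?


d = sqrt(sum of squared differences). (4-4)^2=0, (-2-11)^2=169. Sum = 169.

13


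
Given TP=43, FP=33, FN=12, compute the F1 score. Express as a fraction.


Precision = 43/76 = 43/76. Recall = 43/55 = 43/55. F1 = 2*P*R/(P+R) = 86/131.

86/131


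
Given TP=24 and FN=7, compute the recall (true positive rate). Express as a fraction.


Recall = TP / (TP + FN) = 24 / 31 = 24/31.

24/31


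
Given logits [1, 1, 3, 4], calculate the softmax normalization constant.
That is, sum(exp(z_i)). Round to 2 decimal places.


Denom = e^1=2.7183 + e^1=2.7183 + e^3=20.0855 + e^4=54.5982. Sum = 80.1203, which rounds to 80.12.

80.12


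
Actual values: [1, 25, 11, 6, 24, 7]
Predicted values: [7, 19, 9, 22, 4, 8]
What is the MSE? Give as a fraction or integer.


MSE = (1/6) * ((1-7)^2=36 + (25-19)^2=36 + (11-9)^2=4 + (6-22)^2=256 + (24-4)^2=400 + (7-8)^2=1). Sum = 733. MSE = 733/6.

733/6


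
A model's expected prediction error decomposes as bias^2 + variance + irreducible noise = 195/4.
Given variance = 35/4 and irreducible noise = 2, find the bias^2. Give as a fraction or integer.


Total error = bias^2 + variance + irreducible noise. So bias^2 = 195/4 - 35/4 - 2 = 38.

38


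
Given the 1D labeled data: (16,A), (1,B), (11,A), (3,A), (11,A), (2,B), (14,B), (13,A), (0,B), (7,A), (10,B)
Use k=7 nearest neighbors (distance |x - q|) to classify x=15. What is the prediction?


Distances: |16-15|=1, |1-15|=14, |11-15|=4, |3-15|=12, |11-15|=4, |2-15|=13, |14-15|=1, |13-15|=2, |0-15|=15, |7-15|=8, |10-15|=5. 7 nearest: (16,A), (14,B), (13,A), (11,A), (11,A), (10,B), (7,A). Counts: {'A': 5, 'B': 2}. Majority class: A.

A


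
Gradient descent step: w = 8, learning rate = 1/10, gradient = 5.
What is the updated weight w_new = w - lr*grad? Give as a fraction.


w_new = 8 - 1/10 * 5 = 8 - 1/2 = 15/2.

15/2


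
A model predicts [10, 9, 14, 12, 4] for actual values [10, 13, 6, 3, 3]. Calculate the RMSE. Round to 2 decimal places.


MSE = 32.4000. RMSE = sqrt(32.4000) = 5.69.

5.69


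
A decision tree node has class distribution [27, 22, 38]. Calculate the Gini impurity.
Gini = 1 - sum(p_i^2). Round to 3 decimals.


Total = 87. Proportions: 27/87, 22/87, 38/87. sum(p_i^2) = 0.3510. Gini = 1 - 0.3510 = 0.6490, which rounds to 0.649.

0.649


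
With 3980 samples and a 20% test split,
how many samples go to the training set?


Test set = 3980 * 20% = 796. Training set = 3980 - 796 = 3184.

3184


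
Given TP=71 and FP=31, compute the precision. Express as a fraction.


Precision = TP / (TP + FP) = 71 / 102 = 71/102.

71/102


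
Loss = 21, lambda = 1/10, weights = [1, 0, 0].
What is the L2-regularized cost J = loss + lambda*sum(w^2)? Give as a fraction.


L2 sq norm = sum(w^2) = 1. J = 21 + 1/10 * 1 = 211/10.

211/10


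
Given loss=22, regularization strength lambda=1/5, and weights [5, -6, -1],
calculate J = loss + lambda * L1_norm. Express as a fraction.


L1 norm = sum(|w|) = 12. J = 22 + 1/5 * 12 = 122/5.

122/5


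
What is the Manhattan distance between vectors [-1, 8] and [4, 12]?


d = sum of absolute differences: |-1-4|=5 + |8-12|=4 = 9.

9


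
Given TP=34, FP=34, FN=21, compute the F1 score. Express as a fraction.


Precision = 34/68 = 1/2. Recall = 34/55 = 34/55. F1 = 2*P*R/(P+R) = 68/123.

68/123


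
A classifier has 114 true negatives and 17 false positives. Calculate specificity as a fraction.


Specificity = TN / (TN + FP) = 114 / 131 = 114/131.

114/131


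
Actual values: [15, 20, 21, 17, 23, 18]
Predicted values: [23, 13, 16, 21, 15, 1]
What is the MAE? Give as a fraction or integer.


MAE = (1/6) * (|15-23|=8 + |20-13|=7 + |21-16|=5 + |17-21|=4 + |23-15|=8 + |18-1|=17). Sum = 49. MAE = 49/6.

49/6


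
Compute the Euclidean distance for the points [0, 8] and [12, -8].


d = sqrt(sum of squared differences). (0-12)^2=144, (8--8)^2=256. Sum = 400.

20


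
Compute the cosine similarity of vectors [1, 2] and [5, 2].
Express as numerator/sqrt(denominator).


dot = 9. |a|^2 = 5, |b|^2 = 29. cos = 9/sqrt(145).

9/sqrt(145)


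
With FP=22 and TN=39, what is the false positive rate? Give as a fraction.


FPR = FP / (FP + TN) = 22 / 61 = 22/61.

22/61


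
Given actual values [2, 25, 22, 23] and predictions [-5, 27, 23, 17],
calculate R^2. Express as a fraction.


Mean(y) = 18. SS_res = 90. SS_tot = 346. R^2 = 1 - 90/(346) = 128/173.

128/173


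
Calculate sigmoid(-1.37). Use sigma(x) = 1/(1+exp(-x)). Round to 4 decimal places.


sigma(-1.37) = 1/(1+e^(1.37)) = 1/(1+3.935351) = 1/4.935351 = 0.2026.

0.2026


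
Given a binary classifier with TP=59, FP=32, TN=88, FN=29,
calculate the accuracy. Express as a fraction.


Accuracy = (TP + TN) / (TP + TN + FP + FN) = (59 + 88) / 208 = 147/208.

147/208


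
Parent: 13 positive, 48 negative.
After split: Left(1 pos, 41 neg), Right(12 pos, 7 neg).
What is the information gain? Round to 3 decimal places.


H(parent) = 0.7474. H(left) = 0.1623, H(right) = 0.9495. Weighted = (42/61)*0.1623 + (19/61)*0.9495 = 0.4075. IG = 0.7474 - 0.4075 = 0.3399, which rounds to 0.340.

0.340


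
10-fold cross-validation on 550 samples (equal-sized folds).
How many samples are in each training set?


Each validation fold has 550/10 = 55 samples. Training set = 550 - 55 = 495.

495


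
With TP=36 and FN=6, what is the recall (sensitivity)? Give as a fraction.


Recall = TP / (TP + FN) = 36 / 42 = 6/7.

6/7


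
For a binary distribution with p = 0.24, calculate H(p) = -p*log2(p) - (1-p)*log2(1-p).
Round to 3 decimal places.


H = -0.24*log2(0.24) - 0.76*log2(0.76) = 0.795.

0.795


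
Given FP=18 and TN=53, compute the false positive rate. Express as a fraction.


FPR = FP / (FP + TN) = 18 / 71 = 18/71.

18/71


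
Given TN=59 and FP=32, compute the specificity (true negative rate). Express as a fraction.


Specificity = TN / (TN + FP) = 59 / 91 = 59/91.

59/91


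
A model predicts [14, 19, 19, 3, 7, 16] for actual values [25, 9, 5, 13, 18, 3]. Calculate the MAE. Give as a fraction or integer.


MAE = (1/6) * (|25-14|=11 + |9-19|=10 + |5-19|=14 + |13-3|=10 + |18-7|=11 + |3-16|=13). Sum = 69. MAE = 23/2.

23/2


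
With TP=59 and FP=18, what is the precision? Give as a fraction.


Precision = TP / (TP + FP) = 59 / 77 = 59/77.

59/77


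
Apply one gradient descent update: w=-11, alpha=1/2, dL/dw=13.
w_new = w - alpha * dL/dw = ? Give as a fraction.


w_new = -11 - 1/2 * 13 = -11 - 13/2 = -35/2.

-35/2


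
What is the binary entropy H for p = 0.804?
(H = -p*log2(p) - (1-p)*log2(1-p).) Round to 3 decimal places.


H = -0.804*log2(0.804) - 0.196*log2(0.196) = 0.714.

0.714


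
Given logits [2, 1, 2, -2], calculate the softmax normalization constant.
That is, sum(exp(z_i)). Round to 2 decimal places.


Denom = e^2=7.3891 + e^1=2.7183 + e^2=7.3891 + e^-2=0.1353. Sum = 17.6318, which rounds to 17.63.

17.63


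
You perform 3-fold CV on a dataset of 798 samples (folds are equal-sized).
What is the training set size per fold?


Each validation fold has 798/3 = 266 samples. Training set = 798 - 266 = 532.

532


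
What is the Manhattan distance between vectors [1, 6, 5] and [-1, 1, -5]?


d = sum of absolute differences: |1--1|=2 + |6-1|=5 + |5--5|=10 = 17.

17


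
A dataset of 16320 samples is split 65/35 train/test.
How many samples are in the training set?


Test set = 16320 * 35% = 5712. Training set = 16320 - 5712 = 10608.

10608


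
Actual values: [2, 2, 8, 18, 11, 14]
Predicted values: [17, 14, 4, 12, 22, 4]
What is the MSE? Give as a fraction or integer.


MSE = (1/6) * ((2-17)^2=225 + (2-14)^2=144 + (8-4)^2=16 + (18-12)^2=36 + (11-22)^2=121 + (14-4)^2=100). Sum = 642. MSE = 107.

107


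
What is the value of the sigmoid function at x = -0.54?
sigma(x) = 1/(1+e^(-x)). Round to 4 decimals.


sigma(-0.54) = 1/(1+e^(0.54)) = 1/(1+1.716007) = 1/2.716007 = 0.3682.

0.3682


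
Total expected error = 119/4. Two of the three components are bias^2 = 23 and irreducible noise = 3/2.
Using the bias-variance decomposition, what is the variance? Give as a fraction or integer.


Total error = bias^2 + variance + irreducible noise. So variance = 119/4 - 23 - 3/2 = 21/4.

21/4


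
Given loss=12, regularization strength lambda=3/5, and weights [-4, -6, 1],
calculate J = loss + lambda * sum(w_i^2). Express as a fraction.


L2 sq norm = sum(w^2) = 53. J = 12 + 3/5 * 53 = 219/5.

219/5


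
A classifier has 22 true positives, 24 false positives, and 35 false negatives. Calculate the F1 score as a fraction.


Precision = 22/46 = 11/23. Recall = 22/57 = 22/57. F1 = 2*P*R/(P+R) = 44/103.

44/103


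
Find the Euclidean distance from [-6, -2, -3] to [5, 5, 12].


d = sqrt(sum of squared differences). (-6-5)^2=121, (-2-5)^2=49, (-3-12)^2=225. Sum = 395.

sqrt(395)


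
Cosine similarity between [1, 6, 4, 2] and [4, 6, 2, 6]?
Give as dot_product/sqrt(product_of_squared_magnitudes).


dot = 60. |a|^2 = 57, |b|^2 = 92. cos = 60/sqrt(5244).

60/sqrt(5244)


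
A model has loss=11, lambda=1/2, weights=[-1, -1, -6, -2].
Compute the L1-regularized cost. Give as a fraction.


L1 norm = sum(|w|) = 10. J = 11 + 1/2 * 10 = 16.

16


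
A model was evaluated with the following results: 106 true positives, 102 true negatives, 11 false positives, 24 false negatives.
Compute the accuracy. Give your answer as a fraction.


Accuracy = (TP + TN) / (TP + TN + FP + FN) = (106 + 102) / 243 = 208/243.

208/243


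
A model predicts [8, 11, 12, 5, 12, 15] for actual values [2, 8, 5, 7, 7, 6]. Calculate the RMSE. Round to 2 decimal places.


MSE = 34.0000. RMSE = sqrt(34.0000) = 5.83.

5.83


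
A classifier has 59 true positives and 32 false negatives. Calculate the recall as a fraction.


Recall = TP / (TP + FN) = 59 / 91 = 59/91.

59/91


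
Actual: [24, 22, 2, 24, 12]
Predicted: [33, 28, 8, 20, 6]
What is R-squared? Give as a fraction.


Mean(y) = 84/5. SS_res = 205. SS_tot = 1864/5. R^2 = 1 - 205/(1864/5) = 839/1864.

839/1864


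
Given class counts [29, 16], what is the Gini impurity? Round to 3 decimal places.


Total = 45. Proportions: 29/45, 16/45. sum(p_i^2) = 0.5417. Gini = 1 - 0.5417 = 0.4583, which rounds to 0.458.

0.458


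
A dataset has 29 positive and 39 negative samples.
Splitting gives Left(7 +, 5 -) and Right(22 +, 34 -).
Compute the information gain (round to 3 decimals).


H(parent) = 0.9843. H(left) = 0.9799, H(right) = 0.9666. Weighted = (12/68)*0.9799 + (56/68)*0.9666 = 0.9689. IG = 0.9843 - 0.9689 = 0.0154, which rounds to 0.015.

0.015


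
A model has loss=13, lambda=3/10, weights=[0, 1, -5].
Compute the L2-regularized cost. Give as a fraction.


L2 sq norm = sum(w^2) = 26. J = 13 + 3/10 * 26 = 104/5.

104/5


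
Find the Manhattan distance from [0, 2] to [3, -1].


d = sum of absolute differences: |0-3|=3 + |2--1|=3 = 6.

6


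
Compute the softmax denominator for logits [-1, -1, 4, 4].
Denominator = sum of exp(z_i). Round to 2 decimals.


Denom = e^-1=0.3679 + e^-1=0.3679 + e^4=54.5982 + e^4=54.5982. Sum = 109.9322, which rounds to 109.93.

109.93


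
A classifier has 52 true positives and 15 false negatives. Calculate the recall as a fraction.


Recall = TP / (TP + FN) = 52 / 67 = 52/67.

52/67


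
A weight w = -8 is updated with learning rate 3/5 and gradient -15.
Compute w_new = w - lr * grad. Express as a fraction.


w_new = -8 - 3/5 * -15 = -8 - -9 = 1.

1


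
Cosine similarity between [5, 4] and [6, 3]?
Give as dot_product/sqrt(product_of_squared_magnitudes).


dot = 42. |a|^2 = 41, |b|^2 = 45. cos = 42/sqrt(1845).

42/sqrt(1845)


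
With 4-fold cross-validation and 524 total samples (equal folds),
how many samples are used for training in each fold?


Each validation fold has 524/4 = 131 samples. Training set = 524 - 131 = 393.

393


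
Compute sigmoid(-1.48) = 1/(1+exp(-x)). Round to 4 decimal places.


sigma(-1.48) = 1/(1+e^(1.48)) = 1/(1+4.392946) = 1/5.392946 = 0.1854.

0.1854


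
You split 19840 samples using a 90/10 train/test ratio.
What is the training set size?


Test set = 19840 * 10% = 1984. Training set = 19840 - 1984 = 17856.

17856


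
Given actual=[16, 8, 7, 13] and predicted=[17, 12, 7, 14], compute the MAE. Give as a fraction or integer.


MAE = (1/4) * (|16-17|=1 + |8-12|=4 + |7-7|=0 + |13-14|=1). Sum = 6. MAE = 3/2.

3/2


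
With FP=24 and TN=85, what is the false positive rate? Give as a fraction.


FPR = FP / (FP + TN) = 24 / 109 = 24/109.

24/109


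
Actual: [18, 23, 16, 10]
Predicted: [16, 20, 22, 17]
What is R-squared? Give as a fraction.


Mean(y) = 67/4. SS_res = 98. SS_tot = 347/4. R^2 = 1 - 98/(347/4) = -45/347.

-45/347


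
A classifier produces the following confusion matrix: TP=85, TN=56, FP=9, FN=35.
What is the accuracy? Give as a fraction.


Accuracy = (TP + TN) / (TP + TN + FP + FN) = (85 + 56) / 185 = 141/185.

141/185


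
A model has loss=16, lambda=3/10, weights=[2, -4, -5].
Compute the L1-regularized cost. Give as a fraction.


L1 norm = sum(|w|) = 11. J = 16 + 3/10 * 11 = 193/10.

193/10


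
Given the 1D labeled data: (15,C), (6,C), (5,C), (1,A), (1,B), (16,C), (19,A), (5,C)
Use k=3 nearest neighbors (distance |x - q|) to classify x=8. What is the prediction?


Distances: |15-8|=7, |6-8|=2, |5-8|=3, |1-8|=7, |1-8|=7, |16-8|=8, |19-8|=11, |5-8|=3. 3 nearest: (6,C), (5,C), (5,C). Counts: {'C': 3}. Majority class: C.

C


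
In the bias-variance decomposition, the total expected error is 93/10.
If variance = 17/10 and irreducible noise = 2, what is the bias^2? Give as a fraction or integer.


Total error = bias^2 + variance + irreducible noise. So bias^2 = 93/10 - 17/10 - 2 = 28/5.

28/5


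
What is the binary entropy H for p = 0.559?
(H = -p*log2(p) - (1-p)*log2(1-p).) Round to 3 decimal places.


H = -0.559*log2(0.559) - 0.441*log2(0.441) = 0.990.

0.990


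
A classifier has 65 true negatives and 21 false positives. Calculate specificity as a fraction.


Specificity = TN / (TN + FP) = 65 / 86 = 65/86.

65/86


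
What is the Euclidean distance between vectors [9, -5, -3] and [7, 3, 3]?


d = sqrt(sum of squared differences). (9-7)^2=4, (-5-3)^2=64, (-3-3)^2=36. Sum = 104.

sqrt(104)


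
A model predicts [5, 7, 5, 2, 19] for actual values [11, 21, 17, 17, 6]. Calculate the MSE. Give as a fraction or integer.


MSE = (1/5) * ((11-5)^2=36 + (21-7)^2=196 + (17-5)^2=144 + (17-2)^2=225 + (6-19)^2=169). Sum = 770. MSE = 154.

154


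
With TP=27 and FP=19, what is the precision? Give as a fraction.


Precision = TP / (TP + FP) = 27 / 46 = 27/46.

27/46


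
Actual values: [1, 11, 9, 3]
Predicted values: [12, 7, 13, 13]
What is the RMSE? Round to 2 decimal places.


MSE = 63.2500. RMSE = sqrt(63.2500) = 7.95.

7.95


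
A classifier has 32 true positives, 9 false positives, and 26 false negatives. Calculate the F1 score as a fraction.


Precision = 32/41 = 32/41. Recall = 32/58 = 16/29. F1 = 2*P*R/(P+R) = 64/99.

64/99


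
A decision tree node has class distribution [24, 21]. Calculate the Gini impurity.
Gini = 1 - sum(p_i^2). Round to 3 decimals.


Total = 45. Proportions: 24/45, 21/45. sum(p_i^2) = 0.5022. Gini = 1 - 0.5022 = 0.4978, which rounds to 0.498.

0.498


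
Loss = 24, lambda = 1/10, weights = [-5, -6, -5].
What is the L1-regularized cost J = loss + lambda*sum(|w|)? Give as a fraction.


L1 norm = sum(|w|) = 16. J = 24 + 1/10 * 16 = 128/5.

128/5


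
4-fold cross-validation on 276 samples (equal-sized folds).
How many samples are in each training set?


Each validation fold has 276/4 = 69 samples. Training set = 276 - 69 = 207.

207


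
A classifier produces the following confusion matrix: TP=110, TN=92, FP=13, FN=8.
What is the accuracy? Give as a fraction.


Accuracy = (TP + TN) / (TP + TN + FP + FN) = (110 + 92) / 223 = 202/223.

202/223


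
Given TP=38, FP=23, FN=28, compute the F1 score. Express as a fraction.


Precision = 38/61 = 38/61. Recall = 38/66 = 19/33. F1 = 2*P*R/(P+R) = 76/127.

76/127


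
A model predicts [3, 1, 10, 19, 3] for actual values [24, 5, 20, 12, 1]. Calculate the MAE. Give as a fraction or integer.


MAE = (1/5) * (|24-3|=21 + |5-1|=4 + |20-10|=10 + |12-19|=7 + |1-3|=2). Sum = 44. MAE = 44/5.

44/5


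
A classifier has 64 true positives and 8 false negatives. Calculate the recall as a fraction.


Recall = TP / (TP + FN) = 64 / 72 = 8/9.

8/9


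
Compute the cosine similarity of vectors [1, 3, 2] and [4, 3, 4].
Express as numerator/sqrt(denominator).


dot = 21. |a|^2 = 14, |b|^2 = 41. cos = 21/sqrt(574).

21/sqrt(574)


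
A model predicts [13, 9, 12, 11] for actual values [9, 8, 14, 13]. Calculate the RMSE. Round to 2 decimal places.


MSE = 6.2500. RMSE = sqrt(6.2500) = 2.50.

2.50


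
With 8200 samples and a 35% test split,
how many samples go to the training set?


Test set = 8200 * 35% = 2870. Training set = 8200 - 2870 = 5330.

5330


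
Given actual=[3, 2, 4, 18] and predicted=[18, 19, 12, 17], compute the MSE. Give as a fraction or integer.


MSE = (1/4) * ((3-18)^2=225 + (2-19)^2=289 + (4-12)^2=64 + (18-17)^2=1). Sum = 579. MSE = 579/4.

579/4


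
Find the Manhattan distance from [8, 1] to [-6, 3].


d = sum of absolute differences: |8--6|=14 + |1-3|=2 = 16.

16


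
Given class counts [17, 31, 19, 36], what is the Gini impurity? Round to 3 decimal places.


Total = 103. Proportions: 17/103, 31/103, 19/103, 36/103. sum(p_i^2) = 0.2740. Gini = 1 - 0.2740 = 0.7260, which rounds to 0.726.

0.726


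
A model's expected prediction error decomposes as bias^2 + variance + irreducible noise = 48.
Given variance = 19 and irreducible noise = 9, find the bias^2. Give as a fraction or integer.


Total error = bias^2 + variance + irreducible noise. So bias^2 = 48 - 19 - 9 = 20.

20


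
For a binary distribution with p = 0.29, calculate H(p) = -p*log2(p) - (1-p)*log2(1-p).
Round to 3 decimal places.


H = -0.29*log2(0.29) - 0.71*log2(0.71) = 0.869.

0.869


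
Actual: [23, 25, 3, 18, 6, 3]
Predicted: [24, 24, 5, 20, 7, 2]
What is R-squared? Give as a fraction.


Mean(y) = 13. SS_res = 12. SS_tot = 518. R^2 = 1 - 12/(518) = 253/259.

253/259


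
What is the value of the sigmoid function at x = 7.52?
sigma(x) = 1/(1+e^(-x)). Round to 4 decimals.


sigma(7.52) = 1/(1+e^(-7.52)) = 1/(1+0.000542) = 1/1.000542 = 0.9995.

0.9995


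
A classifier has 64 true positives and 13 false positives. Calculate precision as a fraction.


Precision = TP / (TP + FP) = 64 / 77 = 64/77.

64/77


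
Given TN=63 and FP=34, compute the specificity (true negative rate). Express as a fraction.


Specificity = TN / (TN + FP) = 63 / 97 = 63/97.

63/97


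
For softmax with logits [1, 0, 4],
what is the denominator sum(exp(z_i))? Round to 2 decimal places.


Denom = e^1=2.7183 + e^0=1.0000 + e^4=54.5982. Sum = 58.3165, which rounds to 58.32.

58.32


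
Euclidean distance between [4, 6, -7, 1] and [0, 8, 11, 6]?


d = sqrt(sum of squared differences). (4-0)^2=16, (6-8)^2=4, (-7-11)^2=324, (1-6)^2=25. Sum = 369.

sqrt(369)


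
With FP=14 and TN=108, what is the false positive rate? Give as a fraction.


FPR = FP / (FP + TN) = 14 / 122 = 7/61.

7/61


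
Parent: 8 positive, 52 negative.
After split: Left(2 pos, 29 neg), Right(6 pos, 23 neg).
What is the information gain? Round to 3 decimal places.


H(parent) = 0.5665. H(left) = 0.3451, H(right) = 0.7355. Weighted = (31/60)*0.3451 + (29/60)*0.7355 = 0.5338. IG = 0.5665 - 0.5338 = 0.0327, which rounds to 0.033.

0.033


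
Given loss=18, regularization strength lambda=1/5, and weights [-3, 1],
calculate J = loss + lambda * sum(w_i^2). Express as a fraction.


L2 sq norm = sum(w^2) = 10. J = 18 + 1/5 * 10 = 20.

20


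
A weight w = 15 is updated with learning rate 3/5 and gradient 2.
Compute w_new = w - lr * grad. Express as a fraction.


w_new = 15 - 3/5 * 2 = 15 - 6/5 = 69/5.

69/5


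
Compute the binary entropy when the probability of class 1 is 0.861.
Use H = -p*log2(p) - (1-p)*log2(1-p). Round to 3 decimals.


H = -0.861*log2(0.861) - 0.139*log2(0.139) = 0.582.

0.582


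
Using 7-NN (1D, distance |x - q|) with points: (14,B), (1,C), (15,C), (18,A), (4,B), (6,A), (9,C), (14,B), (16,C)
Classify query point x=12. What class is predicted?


Distances: |14-12|=2, |1-12|=11, |15-12|=3, |18-12|=6, |4-12|=8, |6-12|=6, |9-12|=3, |14-12|=2, |16-12|=4. 7 nearest: (14,B), (14,B), (15,C), (9,C), (16,C), (18,A), (6,A). Counts: {'B': 2, 'C': 3, 'A': 2}. Majority class: C.

C


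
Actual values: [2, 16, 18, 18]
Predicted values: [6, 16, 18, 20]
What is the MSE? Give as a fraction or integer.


MSE = (1/4) * ((2-6)^2=16 + (16-16)^2=0 + (18-18)^2=0 + (18-20)^2=4). Sum = 20. MSE = 5.

5


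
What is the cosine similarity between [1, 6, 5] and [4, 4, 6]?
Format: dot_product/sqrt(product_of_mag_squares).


dot = 58. |a|^2 = 62, |b|^2 = 68. cos = 58/sqrt(4216).

58/sqrt(4216)
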